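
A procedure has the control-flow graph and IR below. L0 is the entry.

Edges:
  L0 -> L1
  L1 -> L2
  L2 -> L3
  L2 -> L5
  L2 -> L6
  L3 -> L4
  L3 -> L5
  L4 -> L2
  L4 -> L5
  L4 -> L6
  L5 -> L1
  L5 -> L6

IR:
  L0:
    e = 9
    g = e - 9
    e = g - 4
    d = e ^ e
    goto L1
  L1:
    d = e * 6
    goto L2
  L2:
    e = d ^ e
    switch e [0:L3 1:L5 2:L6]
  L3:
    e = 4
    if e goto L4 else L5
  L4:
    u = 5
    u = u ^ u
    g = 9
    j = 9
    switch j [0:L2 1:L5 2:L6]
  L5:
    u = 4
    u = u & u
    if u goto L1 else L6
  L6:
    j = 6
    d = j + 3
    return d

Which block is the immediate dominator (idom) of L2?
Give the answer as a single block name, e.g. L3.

Answer: L1

Working:
idom tree: L1←L0 L2←L1 L3←L2 L4←L3 L5←L2 L6←L2
Dom at joins:
  L1: preds {L0,L5}: {L0} ∩ {L0,L1,L2,L5} = {L0}; idom=L0
  L2: preds {L1,L4}: {L0,L1} ∩ {L0,L1,L2,L3,L4} = {L0,L1}; idom=L1
  L5: preds {L2,L3,L4}: {L0,L1,L2} ∩ {L0,L1,L2,L3} ∩ {L0,L1,L2,L3,L4} = {L0,L1,L2}; idom=L2
  L6: preds {L2,L4,L5}: {L0,L1,L2} ∩ {L0,L1,L2,L3,L4} ∩ {L0,L1,L2,L5} = {L0,L1,L2}; idom=L2

idom(L2) = L1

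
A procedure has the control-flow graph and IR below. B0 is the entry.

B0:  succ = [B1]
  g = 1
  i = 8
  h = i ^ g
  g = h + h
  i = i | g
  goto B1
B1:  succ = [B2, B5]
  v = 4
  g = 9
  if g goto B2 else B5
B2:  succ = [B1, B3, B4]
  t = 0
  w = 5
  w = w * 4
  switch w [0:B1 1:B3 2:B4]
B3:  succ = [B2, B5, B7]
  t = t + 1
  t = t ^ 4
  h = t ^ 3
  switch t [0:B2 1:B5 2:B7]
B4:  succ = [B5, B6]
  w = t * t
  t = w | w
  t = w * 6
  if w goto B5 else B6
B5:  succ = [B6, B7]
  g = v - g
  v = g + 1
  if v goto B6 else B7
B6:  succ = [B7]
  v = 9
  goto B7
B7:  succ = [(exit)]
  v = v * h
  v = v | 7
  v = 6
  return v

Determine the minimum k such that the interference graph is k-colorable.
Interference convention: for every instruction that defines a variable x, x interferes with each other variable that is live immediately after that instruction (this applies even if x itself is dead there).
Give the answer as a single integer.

Block summaries:
  B0: {g,h,i} / ∅
  B1: {g,v} / ∅
  B2: {t,w} / ∅
  B3: {h,t} / {t}
  B4: {t,w} / {t}
  B5: {g,v} / {g,v}
  B6: {v} / ∅
  B7: {v} / {h,v}

Liveness:
  live B0: ∅→{h}
  live B1: {h}→{g,h,v}
  live B2: {g,h,v}→{g,h,t,v}
  live B3: {g,t,v}→{g,h,v}
  live B4: {g,h,t,v}→{g,h,v}
  live B5: {g,h,v}→{h,v}
  live B6: {h}→{h,v}
  live B7: {h,v}→∅

Interfere edges:
  g: {h,i,t,v,w}
  h: {g,i,t,v,w}
  i: {g,h}
  t: {g,h,v,w}
  v: {g,h,t,w}
  w: {g,h,t,v}

Chromatic number:
  {g,h,t,v,w} pairwise interfere (5-clique) ⇒ χ ≥ 5
  5-colouring: r0={g}  r1={h}  r2={i,t}  r3={v}  r4={w}
  χ = 5

Answer: 5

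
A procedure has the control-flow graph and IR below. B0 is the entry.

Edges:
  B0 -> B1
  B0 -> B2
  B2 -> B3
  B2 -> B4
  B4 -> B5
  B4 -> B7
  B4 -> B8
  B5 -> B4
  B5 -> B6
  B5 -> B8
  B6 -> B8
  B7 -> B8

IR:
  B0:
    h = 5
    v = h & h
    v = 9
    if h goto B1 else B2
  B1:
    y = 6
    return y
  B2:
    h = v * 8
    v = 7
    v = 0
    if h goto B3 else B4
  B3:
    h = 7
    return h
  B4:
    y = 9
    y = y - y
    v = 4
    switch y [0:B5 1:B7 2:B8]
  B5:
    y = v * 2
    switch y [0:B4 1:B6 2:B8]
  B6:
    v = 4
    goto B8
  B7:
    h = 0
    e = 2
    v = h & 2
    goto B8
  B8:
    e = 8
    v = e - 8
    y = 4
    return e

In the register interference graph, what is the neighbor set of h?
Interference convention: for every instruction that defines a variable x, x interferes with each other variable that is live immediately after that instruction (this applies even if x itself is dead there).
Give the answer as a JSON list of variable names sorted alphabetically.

Block summaries:
  B0: {h,v} / ∅
  B1: {y} / ∅
  B2: {h,v} / {v}
  B3: {h} / ∅
  B4: {v,y} / ∅
  B5: {y} / {v}
  B6: {v} / ∅
  B7: {e,h,v} / ∅
  B8: {e,v,y} / ∅

Live sets:
  B0 li=∅ lo={v}
  B1 li=∅ lo=∅
  B2 li={v} lo=∅
  B3 li=∅ lo=∅
  B4 li=∅ lo={v}
  B5 li={v} lo=∅
  B6 li=∅ lo=∅
  B7 li=∅ lo=∅
  B8 li=∅ lo=∅

Interfere edges:
  e: {h,v,y}
  h: {e,v}
  v: {e,h,y}
  y: {e,v}

N(h) = ["e", "v"]

Answer: ["e", "v"]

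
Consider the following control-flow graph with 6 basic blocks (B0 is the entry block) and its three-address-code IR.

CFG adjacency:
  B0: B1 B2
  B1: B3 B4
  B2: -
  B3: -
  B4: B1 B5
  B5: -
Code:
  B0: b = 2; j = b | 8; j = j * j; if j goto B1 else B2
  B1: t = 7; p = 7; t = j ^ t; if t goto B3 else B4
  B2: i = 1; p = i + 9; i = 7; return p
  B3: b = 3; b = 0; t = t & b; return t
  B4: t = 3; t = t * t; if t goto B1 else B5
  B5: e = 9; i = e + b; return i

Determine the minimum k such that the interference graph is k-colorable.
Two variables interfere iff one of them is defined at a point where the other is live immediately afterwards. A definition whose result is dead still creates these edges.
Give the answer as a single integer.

def/use:
  B0: {b,j} / ∅
  B1: {p,t} / {j}
  B2: {i,p} / ∅
  B3: {b,t} / {t}
  B4: {t} / ∅
  B5: {e,i} / {b}

Liveness:
  B0: in=∅ out={b,j}
  B1: in={b,j} out={b,j,t}
  B2: in=∅ out=∅
  B3: in={t} out=∅
  B4: in={b,j} out={b,j}
  B5: in={b} out=∅

Interfere edges:
  b — {e,j,p,t}
  e — {b}
  i — {p}
  j — {b,p,t}
  p — {b,i,j,t}
  t — {b,j,p}

Chromatic number:
  lower bound: {b,j,p,t} mutually conflict ⇒ χ ≥ 4
  4-colouring: c0={b,i}  c1={e,p}  c2={j}  c3={t}
  χ = 4

Answer: 4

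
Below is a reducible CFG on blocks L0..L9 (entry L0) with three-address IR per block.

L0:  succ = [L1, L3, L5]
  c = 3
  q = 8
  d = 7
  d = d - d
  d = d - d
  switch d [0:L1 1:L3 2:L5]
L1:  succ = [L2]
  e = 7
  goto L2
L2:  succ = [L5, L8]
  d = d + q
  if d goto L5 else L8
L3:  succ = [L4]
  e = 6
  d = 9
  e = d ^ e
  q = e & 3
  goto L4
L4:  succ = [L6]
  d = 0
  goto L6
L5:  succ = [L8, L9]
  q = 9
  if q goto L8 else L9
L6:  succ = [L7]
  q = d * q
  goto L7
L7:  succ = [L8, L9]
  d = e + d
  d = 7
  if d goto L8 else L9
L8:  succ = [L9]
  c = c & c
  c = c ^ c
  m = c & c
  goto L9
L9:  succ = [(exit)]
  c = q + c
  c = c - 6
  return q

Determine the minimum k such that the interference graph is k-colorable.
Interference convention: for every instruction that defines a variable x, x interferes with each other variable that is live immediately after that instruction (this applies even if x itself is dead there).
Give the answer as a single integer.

def/use:
  L0 def {c,d,q} use ∅
  L1 def {e} use ∅
  L2 def {d} use {d,q}
  L3 def {d,e,q} use ∅
  L4 def {d} use ∅
  L5 def {q} use ∅
  L6 def {q} use {d,q}
  L7 def {d} use {d,e}
  L8 def {c,m} use {c}
  L9 def {c} use {c,q}

Backward fixpoint:
  L0 li=∅ lo={c,d,q}
  L1 li={c,d,q} lo={c,d,q}
  L2 li={c,d,q} lo={c,q}
  L3 li={c} lo={c,e,q}
  L4 li={c,e,q} lo={c,d,e,q}
  L5 li={c} lo={c,q}
  L6 li={c,d,e,q} lo={c,d,e,q}
  L7 li={c,d,e,q} lo={c,q}
  L8 li={c,q} lo={c,q}
  L9 li={c,q} lo=∅

Interfere edges:
  c — {d,e,m,q}
  d — {c,e,q}
  e — {c,d,q}
  m — {c,q}
  q — {c,d,e,m}

Colouring:
  {c,d,e,q} pairwise interfere (4-clique) ⇒ χ ≥ 4
  assign c→c0 d→c2 e→c3 m→c2 q→c1 — no edge inside a register ⇒ χ ≤ 4
  χ = 4

Answer: 4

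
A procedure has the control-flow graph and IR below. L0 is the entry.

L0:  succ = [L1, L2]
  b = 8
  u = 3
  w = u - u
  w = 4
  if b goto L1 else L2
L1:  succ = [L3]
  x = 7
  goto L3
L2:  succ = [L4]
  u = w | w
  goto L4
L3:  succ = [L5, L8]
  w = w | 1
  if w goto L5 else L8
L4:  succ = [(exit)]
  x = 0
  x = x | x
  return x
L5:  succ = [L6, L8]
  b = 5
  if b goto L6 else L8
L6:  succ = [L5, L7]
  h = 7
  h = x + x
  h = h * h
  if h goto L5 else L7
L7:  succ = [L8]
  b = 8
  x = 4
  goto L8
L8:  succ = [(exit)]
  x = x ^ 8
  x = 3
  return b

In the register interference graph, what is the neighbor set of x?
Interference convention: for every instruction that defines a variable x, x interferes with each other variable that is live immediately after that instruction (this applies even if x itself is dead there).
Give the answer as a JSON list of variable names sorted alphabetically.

def/use:
  L0: {b,u,w} / ∅
  L1: {x} / ∅
  L2: {u} / {w}
  L3: {w} / {w}
  L4: {x} / ∅
  L5: {b} / ∅
  L6: {h} / {x}
  L7: {b,x} / ∅
  L8: {x} / {b,x}

Backward fixpoint:
  L0 li=∅ lo={b,w}
  L1 li={b,w} lo={b,w,x}
  L2 li={w} lo=∅
  L3 li={b,w,x} lo={b,x}
  L4 li=∅ lo=∅
  L5 li={x} lo={b,x}
  L6 li={x} lo={x}
  L7 li=∅ lo={b,x}
  L8 li={b,x} lo=∅

Interference:
  b — {u,w,x}
  h — {x}
  u — {b}
  w — {b,x}
  x — {b,h,w}

N(x) = ["b", "h", "w"]

Answer: ["b", "h", "w"]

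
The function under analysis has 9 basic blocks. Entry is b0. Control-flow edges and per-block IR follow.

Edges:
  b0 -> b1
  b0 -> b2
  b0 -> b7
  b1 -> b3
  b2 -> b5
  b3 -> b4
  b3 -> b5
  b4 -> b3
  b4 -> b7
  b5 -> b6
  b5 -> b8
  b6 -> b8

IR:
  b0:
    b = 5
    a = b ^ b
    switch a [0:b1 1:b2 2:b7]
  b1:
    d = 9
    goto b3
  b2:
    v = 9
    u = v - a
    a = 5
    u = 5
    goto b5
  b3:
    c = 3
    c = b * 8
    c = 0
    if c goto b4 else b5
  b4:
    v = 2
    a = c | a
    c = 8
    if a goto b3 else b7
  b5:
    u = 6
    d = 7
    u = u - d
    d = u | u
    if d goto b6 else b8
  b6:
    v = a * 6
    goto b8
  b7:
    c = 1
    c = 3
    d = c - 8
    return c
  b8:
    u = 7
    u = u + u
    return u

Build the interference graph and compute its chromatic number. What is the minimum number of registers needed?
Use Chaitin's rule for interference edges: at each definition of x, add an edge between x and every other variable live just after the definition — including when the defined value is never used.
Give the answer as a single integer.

Answer: 4

Working:
Per-block:
  b0: {a,b} / ∅
  b1: {d} / ∅
  b2: {a,u,v} / {a}
  b3: {c} / {b}
  b4: {a,c,v} / {a,c}
  b5: {d,u} / ∅
  b6: {v} / {a}
  b7: {c,d} / ∅
  b8: {u} / ∅

Backward fixpoint:
  live b0: ∅→{a,b}
  live b1: {a,b}→{a,b}
  live b2: {a}→{a}
  live b3: {a,b}→{a,b,c}
  live b4: {a,b,c}→{a,b}
  live b5: {a}→{a}
  live b6: {a}→∅
  live b7: ∅→∅
  live b8: ∅→∅

Interfere edges:
  a — {b,c,d,u,v}
  b — {a,c,d,v}
  c — {a,b,d,v}
  d — {a,b,c,u}
  u — {a,d}
  v — {a,b,c}

Chromatic number:
  lower bound: {a,b,c,d} mutually conflict ⇒ χ ≥ 4
  assign a→r0 b→r1 c→r2 d→r3 u→r1 v→r3 — no edge inside a register ⇒ χ ≤ 4
  χ = 4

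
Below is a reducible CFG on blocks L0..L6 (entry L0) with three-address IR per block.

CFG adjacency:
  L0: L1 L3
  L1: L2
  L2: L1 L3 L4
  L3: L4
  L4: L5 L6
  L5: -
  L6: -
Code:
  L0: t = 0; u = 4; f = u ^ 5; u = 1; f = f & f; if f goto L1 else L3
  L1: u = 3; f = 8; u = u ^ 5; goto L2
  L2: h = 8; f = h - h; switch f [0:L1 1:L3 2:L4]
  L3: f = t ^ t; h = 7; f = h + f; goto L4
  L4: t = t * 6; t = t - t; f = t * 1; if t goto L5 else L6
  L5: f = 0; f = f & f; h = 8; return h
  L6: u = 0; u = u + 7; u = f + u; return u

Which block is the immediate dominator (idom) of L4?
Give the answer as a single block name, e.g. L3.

Answer: L0

Derivation:
idom tree: L1←L0 L2←L1 L3←L0 L4←L0 L5←L4 L6←L4
Dom∩ at merges:
  L1: preds {L0,L2}: {L0} ∩ {L0,L1,L2} = {L0}; idom=L0
  L3: preds {L0,L2}: {L0} ∩ {L0,L1,L2} = {L0}; idom=L0
  L4: preds {L2,L3}: {L0,L1,L2} ∩ {L0,L3} = {L0}; idom=L0

idom(L4) = L0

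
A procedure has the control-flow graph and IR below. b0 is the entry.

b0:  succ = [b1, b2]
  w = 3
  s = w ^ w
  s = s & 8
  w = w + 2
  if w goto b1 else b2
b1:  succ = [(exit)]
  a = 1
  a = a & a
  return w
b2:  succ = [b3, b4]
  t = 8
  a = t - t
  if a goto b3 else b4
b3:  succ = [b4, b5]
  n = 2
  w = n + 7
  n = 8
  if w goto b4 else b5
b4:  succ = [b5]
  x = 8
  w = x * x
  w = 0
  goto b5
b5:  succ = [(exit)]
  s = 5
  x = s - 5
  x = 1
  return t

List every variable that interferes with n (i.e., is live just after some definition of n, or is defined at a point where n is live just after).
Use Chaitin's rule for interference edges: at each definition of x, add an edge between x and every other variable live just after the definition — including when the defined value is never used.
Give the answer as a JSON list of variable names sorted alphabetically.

Answer: ["t", "w"]

Derivation:
Per-block:
  b0: {s,w} / ∅
  b1: {a} / {w}
  b2: {a,t} / ∅
  b3: {n,w} / ∅
  b4: {w,x} / ∅
  b5: {s,x} / {t}

Liveness:
  live b0: ∅→{w}
  live b1: {w}→∅
  live b2: ∅→{t}
  live b3: {t}→{t}
  live b4: {t}→{t}
  live b5: {t}→∅

Interfere edges:
  a↔{t,w}
  n↔{t,w}
  s↔{t,w}
  t↔{a,n,s,w,x}
  w↔{a,n,s,t}
  x↔{t}

N(n) = ["t", "w"]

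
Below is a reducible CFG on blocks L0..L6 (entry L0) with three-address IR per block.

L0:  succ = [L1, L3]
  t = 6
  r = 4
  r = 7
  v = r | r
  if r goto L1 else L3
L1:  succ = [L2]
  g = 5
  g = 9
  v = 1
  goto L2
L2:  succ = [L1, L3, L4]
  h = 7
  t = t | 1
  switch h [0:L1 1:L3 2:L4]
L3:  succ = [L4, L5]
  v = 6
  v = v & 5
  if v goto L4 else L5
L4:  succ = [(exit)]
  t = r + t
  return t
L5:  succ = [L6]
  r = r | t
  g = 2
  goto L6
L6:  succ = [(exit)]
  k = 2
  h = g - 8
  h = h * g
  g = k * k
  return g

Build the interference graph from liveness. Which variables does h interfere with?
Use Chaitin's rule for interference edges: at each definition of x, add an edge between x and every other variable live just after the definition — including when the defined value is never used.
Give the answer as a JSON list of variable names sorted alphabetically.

Answer: ["g", "k", "r", "t"]

Analysis:
Block summaries:
  L0: def={r,t,v} ue=∅
  L1: def={g,v} ue=∅
  L2: def={h,t} ue={t}
  L3: def={v} ue=∅
  L4: def={t} ue={r,t}
  L5: def={g,r} ue={r,t}
  L6: def={g,h,k} ue={g}

Live sets:
  L0: in=∅ out={r,t}
  L1: in={r,t} out={r,t}
  L2: in={r,t} out={r,t}
  L3: in={r,t} out={r,t}
  L4: in={r,t} out=∅
  L5: in={r,t} out={g}
  L6: in={g} out=∅

Interference:
  g↔{h,k,r,t}
  h↔{g,k,r,t}
  k↔{g,h}
  r↔{g,h,t,v}
  t↔{g,h,r,v}
  v↔{r,t}

N(h) = ["g", "k", "r", "t"]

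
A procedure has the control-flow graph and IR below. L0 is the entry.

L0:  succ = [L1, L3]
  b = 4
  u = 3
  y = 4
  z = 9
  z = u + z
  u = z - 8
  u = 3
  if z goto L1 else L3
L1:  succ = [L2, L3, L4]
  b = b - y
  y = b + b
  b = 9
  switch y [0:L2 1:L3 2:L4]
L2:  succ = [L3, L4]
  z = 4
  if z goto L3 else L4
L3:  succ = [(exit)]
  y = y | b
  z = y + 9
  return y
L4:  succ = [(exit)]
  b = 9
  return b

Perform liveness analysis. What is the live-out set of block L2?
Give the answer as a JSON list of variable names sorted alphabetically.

def/use:
  L0 def {b,u,y,z} use ∅
  L1 def {b,y} use {b,y}
  L2 def {z} use ∅
  L3 def {y,z} use {b,y}
  L4 def {b} use ∅

Backward fixpoint:
  L0: in=∅ out={b,y}
  L1: in={b,y} out={b,y}
  L2: in={b,y} out={b,y}
  L3: in={b,y} out=∅
  L4: in=∅ out=∅

live-out(L2) = ["b", "y"]

Answer: ["b", "y"]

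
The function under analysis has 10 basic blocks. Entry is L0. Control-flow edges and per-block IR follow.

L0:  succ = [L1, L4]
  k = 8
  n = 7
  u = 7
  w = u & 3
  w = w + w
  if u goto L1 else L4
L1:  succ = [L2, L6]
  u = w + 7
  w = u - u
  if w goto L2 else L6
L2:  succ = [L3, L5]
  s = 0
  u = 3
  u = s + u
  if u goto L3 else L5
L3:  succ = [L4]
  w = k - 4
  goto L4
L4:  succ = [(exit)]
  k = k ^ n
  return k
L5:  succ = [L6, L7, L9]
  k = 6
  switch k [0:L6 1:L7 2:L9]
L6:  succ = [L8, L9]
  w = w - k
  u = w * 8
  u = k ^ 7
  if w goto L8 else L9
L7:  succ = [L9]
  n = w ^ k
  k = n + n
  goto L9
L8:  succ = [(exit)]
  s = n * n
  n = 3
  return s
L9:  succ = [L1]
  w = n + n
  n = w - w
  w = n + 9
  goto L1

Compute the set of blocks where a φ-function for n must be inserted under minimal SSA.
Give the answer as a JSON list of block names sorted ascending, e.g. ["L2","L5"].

Answer: ["L1", "L4", "L9"]

Analysis:
idom tree: L1←L0 L2←L1 L3←L2 L4←L0 L5←L2 L6←L1 L7←L5 L8←L6 L9←L1
Dom∩ at merges:
  L1: preds {L0,L9}: {L0} ∩ {L0,L1,L9} = {L0}; idom=L0
  L4: preds {L0,L3}: {L0} ∩ {L0,L1,L2,L3} = {L0}; idom=L0
  L6: preds {L1,L5}: {L0,L1} ∩ {L0,L1,L2,L5} = {L0,L1}; idom=L1
  L9: preds {L5,L6,L7}: {L0,L1,L2,L5} ∩ {L0,L1,L6} ∩ {L0,L1,L2,L5,L7} = {L0,L1}; idom=L1

DF derivation:
  L1←L0: walk · to L0
  L1←L9: walk L9→L1 to L0
  L4←L0: walk · to L0
  L4←L3: walk L3→L2→L1 to L0
  L6←L1: walk · to L1
  L6←L5: walk L5→L2 to L1
  L9←L5: walk L5→L2 to L1
  L9←L6: walk L6 to L1
  L9←L7: walk L7→L5→L2 to L1
  L0 → ∅
  L1 → {L1,L4}
  L2 → {L4,L6,L9}
  L3 → {L4}
  L4 → ∅
  L5 → {L6,L9}
  L6 → {L9}
  L7 → {L9}
  L8 → ∅
  L9 → {L1}

φ for n: defs {L0,L7,L8,L9}
  DF⁺ = {L1,L4,L9}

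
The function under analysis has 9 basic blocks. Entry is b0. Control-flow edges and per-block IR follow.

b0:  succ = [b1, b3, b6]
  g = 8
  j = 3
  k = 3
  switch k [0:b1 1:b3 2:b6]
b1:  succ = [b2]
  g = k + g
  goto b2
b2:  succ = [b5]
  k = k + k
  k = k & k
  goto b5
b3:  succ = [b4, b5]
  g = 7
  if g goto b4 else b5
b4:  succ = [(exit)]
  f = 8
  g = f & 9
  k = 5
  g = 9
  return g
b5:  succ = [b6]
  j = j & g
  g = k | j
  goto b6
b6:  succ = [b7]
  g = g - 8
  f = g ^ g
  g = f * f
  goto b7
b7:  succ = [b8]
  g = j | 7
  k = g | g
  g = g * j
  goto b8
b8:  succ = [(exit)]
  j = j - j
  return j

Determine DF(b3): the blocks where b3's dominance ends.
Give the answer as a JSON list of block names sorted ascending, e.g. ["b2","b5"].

idom tree: b1←b0 b2←b1 b3←b0 b4←b3 b5←b0 b6←b0 b7←b6 b8←b7
Dom at joins:
  b5: preds {b2,b3}: {b0,b1,b2} ∩ {b0,b3} = {b0}; idom=b0
  b6: preds {b0,b5}: {b0} ∩ {b0,b5} = {b0}; idom=b0

DF walk-up:
  join b5 pred b2: b2→b1 stop@b0
  join b5 pred b3: b3 stop@b0
  join b6 pred b0: · stop@b0
  join b6 pred b5: b5 stop@b0
  b0 → ∅
  b1 → {b5}
  b2 → {b5}
  b3 → {b5}
  b4 → ∅
  b5 → {b6}
  b6 → ∅
  b7 → ∅
  b8 → ∅

DF(b3) = ["b5"]

Answer: ["b5"]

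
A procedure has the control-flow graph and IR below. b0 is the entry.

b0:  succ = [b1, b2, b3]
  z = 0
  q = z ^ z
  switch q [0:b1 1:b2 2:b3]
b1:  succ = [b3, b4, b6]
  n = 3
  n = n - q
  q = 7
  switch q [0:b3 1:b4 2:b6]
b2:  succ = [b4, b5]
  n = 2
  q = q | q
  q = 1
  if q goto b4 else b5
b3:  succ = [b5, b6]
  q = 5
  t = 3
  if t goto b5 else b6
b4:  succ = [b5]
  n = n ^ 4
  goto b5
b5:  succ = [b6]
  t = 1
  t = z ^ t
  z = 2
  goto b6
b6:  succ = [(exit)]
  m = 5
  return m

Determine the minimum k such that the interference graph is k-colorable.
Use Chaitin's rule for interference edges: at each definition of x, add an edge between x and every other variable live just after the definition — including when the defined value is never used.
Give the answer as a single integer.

def/use:
  b0: def={q,z} ue=∅
  b1: def={n,q} ue={q}
  b2: def={n,q} ue={q}
  b3: def={q,t} ue=∅
  b4: def={n} ue={n}
  b5: def={t,z} ue={z}
  b6: def={m} ue=∅

Live sets:
  live b0: ∅→{q,z}
  live b1: {q,z}→{n,z}
  live b2: {q,z}→{n,z}
  live b3: {z}→{z}
  live b4: {n,z}→{z}
  live b5: {z}→∅
  live b6: ∅→∅

Conflict graph:
  m↔∅
  n↔{q,z}
  q↔{n,z}
  t↔{z}
  z↔{n,q,t}

Chromatic number:
  lower bound: {n,q,z} mutually conflict ⇒ χ ≥ 3
  assign m→R0 n→R1 q→R2 t→R1 z→R0 — no edge inside a register ⇒ χ ≤ 3
  χ = 3

Answer: 3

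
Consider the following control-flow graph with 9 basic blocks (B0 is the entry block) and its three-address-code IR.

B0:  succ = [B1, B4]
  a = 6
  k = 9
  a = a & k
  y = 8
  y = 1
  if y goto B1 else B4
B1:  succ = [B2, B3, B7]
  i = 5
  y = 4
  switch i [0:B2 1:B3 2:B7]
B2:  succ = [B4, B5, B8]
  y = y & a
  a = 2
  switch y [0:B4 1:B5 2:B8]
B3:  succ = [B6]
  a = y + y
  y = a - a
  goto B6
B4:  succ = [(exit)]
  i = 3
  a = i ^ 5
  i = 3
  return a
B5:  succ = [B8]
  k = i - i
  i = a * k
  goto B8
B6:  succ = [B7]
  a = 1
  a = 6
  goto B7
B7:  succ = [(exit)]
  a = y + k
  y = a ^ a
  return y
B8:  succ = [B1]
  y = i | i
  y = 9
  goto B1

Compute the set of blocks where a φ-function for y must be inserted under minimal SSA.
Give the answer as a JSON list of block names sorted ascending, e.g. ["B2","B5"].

Answer: ["B1", "B4", "B7"]

Working:
idom tree: B1←B0 B2←B1 B3←B1 B4←B0 B5←B2 B6←B3 B7←B1 B8←B2
Dom∩ at merges:
  B1: preds {B0,B8}: {B0} ∩ {B0,B1,B2,B8} = {B0}; idom=B0
  B4: preds {B0,B2}: {B0} ∩ {B0,B1,B2} = {B0}; idom=B0
  B7: preds {B1,B6}: {B0,B1} ∩ {B0,B1,B3,B6} = {B0,B1}; idom=B1
  B8: preds {B2,B5}: {B0,B1,B2} ∩ {B0,B1,B2,B5} = {B0,B1,B2}; idom=B2

DF walk-up:
  B1←B0: walk · to B0
  B1←B8: walk B8→B2→B1 to B0
  B4←B0: walk · to B0
  B4←B2: walk B2→B1 to B0
  B7←B1: walk · to B1
  B7←B6: walk B6→B3 to B1
  B8←B2: walk · to B2
  B8←B5: walk B5 to B2
  B0: DF=∅
  B1: DF={B1,B4}
  B2: DF={B1,B4}
  B3: DF={B7}
  B4: DF=∅
  B5: DF={B8}
  B6: DF={B7}
  B7: DF=∅
  B8: DF={B1}

φ for y: defs {B0,B1,B2,B3,B7,B8}
  DF⁺ = {B1,B4,B7}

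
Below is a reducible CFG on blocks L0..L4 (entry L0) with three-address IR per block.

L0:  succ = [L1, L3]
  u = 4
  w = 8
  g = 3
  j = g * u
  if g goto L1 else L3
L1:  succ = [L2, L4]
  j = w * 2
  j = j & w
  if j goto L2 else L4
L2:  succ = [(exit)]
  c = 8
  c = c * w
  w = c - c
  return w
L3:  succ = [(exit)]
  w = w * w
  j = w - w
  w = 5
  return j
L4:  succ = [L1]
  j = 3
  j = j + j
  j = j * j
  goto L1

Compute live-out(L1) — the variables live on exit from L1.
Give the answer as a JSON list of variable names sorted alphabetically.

def/use:
  L0: {g,j,u,w} / ∅
  L1: {j} / {w}
  L2: {c,w} / {w}
  L3: {j,w} / {w}
  L4: {j} / ∅

Live sets:
  live L0: ∅→{w}
  live L1: {w}→{w}
  live L2: {w}→∅
  live L3: {w}→∅
  live L4: {w}→{w}

live-out(L1) = ["w"]

Answer: ["w"]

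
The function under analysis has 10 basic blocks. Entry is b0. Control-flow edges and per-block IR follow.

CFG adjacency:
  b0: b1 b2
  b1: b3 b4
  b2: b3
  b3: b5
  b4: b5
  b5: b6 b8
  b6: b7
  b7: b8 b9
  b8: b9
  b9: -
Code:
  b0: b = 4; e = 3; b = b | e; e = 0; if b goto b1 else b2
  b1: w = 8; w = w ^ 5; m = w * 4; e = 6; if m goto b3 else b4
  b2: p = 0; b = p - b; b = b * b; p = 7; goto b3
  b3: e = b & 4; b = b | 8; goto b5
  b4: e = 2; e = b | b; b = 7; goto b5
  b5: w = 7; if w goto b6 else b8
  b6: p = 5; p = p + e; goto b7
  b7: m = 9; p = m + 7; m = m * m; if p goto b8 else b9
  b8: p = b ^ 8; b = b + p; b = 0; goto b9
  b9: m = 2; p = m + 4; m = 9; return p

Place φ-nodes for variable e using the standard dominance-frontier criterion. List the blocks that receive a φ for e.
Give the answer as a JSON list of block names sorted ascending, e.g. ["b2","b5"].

Answer: ["b3", "b5"]

Derivation:
idom tree: b1←b0 b2←b0 b3←b0 b4←b1 b5←b0 b6←b5 b7←b6 b8←b5 b9←b5
Dom at joins:
  b3: preds {b1,b2}: {b0,b1} ∩ {b0,b2} = {b0}; idom=b0
  b5: preds {b3,b4}: {b0,b3} ∩ {b0,b1,b4} = {b0}; idom=b0
  b8: preds {b5,b7}: {b0,b5} ∩ {b0,b5,b6,b7} = {b0,b5}; idom=b5
  b9: preds {b7,b8}: {b0,b5,b6,b7} ∩ {b0,b5,b8} = {b0,b5}; idom=b5

DF derivation:
  b3←b1: walk b1 to b0
  b3←b2: walk b2 to b0
  b5←b3: walk b3 to b0
  b5←b4: walk b4→b1 to b0
  b8←b5: walk · to b5
  b8←b7: walk b7→b6 to b5
  b9←b7: walk b7→b6 to b5
  b9←b8: walk b8 to b5
  b0: DF=∅
  b1: DF={b3,b5}
  b2: DF={b3}
  b3: DF={b5}
  b4: DF={b5}
  b5: DF=∅
  b6: DF={b8,b9}
  b7: DF={b8,b9}
  b8: DF={b9}
  b9: DF=∅

φ for e: defs {b0,b1,b3,b4}
  DF⁺ = {b3,b5}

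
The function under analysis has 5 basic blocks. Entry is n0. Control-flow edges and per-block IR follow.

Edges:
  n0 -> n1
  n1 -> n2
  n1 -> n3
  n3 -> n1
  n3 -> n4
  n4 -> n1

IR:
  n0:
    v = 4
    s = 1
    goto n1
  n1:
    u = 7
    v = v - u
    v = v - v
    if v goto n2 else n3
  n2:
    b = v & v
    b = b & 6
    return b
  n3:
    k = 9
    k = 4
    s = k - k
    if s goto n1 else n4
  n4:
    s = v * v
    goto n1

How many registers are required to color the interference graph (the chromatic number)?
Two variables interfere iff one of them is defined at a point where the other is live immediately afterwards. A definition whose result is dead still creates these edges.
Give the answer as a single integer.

Answer: 2

Derivation:
Per-block:
  n0: {s,v} / ∅
  n1: {u,v} / {v}
  n2: {b} / {v}
  n3: {k,s} / ∅
  n4: {s} / {v}

Liveness:
  n0 li=∅ lo={v}
  n1 li={v} lo={v}
  n2 li={v} lo=∅
  n3 li={v} lo={v}
  n4 li={v} lo={v}

Conflict graph:
  b — ∅
  k — {v}
  s — {v}
  u — {v}
  v — {k,s,u}

Chromatic number:
  lower bound: {k,v} mutually conflict ⇒ χ ≥ 2
  assign b→r0 k→r1 s→r1 u→r1 v→r0 — no edge inside a register ⇒ χ ≤ 2
  χ = 2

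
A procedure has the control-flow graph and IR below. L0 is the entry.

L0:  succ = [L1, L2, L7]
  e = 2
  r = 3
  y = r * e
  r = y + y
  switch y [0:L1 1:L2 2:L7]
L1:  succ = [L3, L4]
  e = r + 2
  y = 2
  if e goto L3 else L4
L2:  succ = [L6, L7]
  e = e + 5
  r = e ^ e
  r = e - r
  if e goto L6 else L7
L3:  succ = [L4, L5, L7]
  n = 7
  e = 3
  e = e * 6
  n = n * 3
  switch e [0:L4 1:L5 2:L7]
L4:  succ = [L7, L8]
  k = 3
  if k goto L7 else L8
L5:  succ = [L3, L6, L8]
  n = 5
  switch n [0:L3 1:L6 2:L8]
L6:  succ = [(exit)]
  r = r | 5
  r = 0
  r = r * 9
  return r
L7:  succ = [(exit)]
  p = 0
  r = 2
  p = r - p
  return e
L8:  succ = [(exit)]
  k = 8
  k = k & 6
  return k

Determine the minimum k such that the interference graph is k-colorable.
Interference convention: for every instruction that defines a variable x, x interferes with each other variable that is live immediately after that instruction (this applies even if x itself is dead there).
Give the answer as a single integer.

def/use:
  L0 def {e,r,y} use ∅
  L1 def {e,y} use {r}
  L2 def {e,r} use {e}
  L3 def {e,n} use ∅
  L4 def {k} use ∅
  L5 def {n} use ∅
  L6 def {r} use {r}
  L7 def {p,r} use {e}
  L8 def {k} use ∅

Live sets:
  L0: in=∅ out={e,r}
  L1: in={r} out={e,r}
  L2: in={e} out={e,r}
  L3: in={r} out={e,r}
  L4: in={e} out={e}
  L5: in={r} out={r}
  L6: in={r} out=∅
  L7: in={e} out=∅
  L8: in=∅ out=∅

Conflict graph:
  e↔{k,n,p,r,y}
  k↔{e}
  n↔{e,r}
  p↔{e,r}
  r↔{e,n,p,y}
  y↔{e,r}

Registers:
  {e,n,r} pairwise interfere (3-clique) ⇒ χ ≥ 3
  assign e→c0 k→c1 n→c2 p→c2 r→c1 y→c2 — no edge inside a register ⇒ χ ≤ 3
  χ = 3

Answer: 3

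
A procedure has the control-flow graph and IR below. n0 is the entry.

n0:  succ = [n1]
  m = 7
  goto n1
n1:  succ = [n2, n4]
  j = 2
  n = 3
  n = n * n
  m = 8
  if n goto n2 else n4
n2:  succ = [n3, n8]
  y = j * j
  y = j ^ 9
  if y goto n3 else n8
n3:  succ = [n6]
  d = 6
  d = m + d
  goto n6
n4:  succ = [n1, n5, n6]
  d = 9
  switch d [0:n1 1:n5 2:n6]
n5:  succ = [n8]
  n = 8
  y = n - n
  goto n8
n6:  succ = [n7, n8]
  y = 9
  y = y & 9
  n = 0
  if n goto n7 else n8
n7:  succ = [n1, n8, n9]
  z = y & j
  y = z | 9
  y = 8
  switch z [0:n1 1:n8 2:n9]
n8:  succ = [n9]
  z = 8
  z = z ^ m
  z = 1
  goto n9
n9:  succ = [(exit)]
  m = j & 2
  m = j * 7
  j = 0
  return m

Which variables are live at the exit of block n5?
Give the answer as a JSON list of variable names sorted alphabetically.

Answer: ["j", "m"]

Analysis:
Block summaries:
  n0: {m} / ∅
  n1: {j,m,n} / ∅
  n2: {y} / {j}
  n3: {d} / {m}
  n4: {d} / ∅
  n5: {n,y} / ∅
  n6: {n,y} / ∅
  n7: {y,z} / {j,y}
  n8: {z} / {m}
  n9: {j,m} / {j}

Liveness:
  n0 li=∅ lo=∅
  n1 li=∅ lo={j,m}
  n2 li={j,m} lo={j,m}
  n3 li={j,m} lo={j,m}
  n4 li={j,m} lo={j,m}
  n5 li={j,m} lo={j,m}
  n6 li={j,m} lo={j,m,y}
  n7 li={j,m,y} lo={j,m}
  n8 li={j,m} lo={j}
  n9 li={j} lo=∅

live-out(n5) = ["j", "m"]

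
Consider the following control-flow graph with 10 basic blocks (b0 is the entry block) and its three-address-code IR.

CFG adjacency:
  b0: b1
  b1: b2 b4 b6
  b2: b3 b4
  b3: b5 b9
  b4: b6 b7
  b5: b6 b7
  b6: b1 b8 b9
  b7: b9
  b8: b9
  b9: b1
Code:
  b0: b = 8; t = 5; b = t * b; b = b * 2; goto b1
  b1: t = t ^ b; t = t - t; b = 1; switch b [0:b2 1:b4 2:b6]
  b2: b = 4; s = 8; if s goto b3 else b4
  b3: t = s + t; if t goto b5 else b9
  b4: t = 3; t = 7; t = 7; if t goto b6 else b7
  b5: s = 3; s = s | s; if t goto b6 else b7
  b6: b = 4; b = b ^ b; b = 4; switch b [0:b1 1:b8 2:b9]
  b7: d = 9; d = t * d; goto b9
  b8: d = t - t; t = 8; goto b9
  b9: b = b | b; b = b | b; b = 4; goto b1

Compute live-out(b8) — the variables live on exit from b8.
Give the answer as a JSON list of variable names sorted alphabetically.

Answer: ["b", "t"]

Derivation:
Per-block:
  b0: def={b,t} ue=∅
  b1: def={b,t} ue={b,t}
  b2: def={b,s} ue=∅
  b3: def={t} ue={s,t}
  b4: def={t} ue=∅
  b5: def={s} ue={t}
  b6: def={b} ue=∅
  b7: def={d} ue={t}
  b8: def={d,t} ue={t}
  b9: def={b} ue={b}

Live sets:
  b0: in=∅ out={b,t}
  b1: in={b,t} out={b,t}
  b2: in={t} out={b,s,t}
  b3: in={b,s,t} out={b,t}
  b4: in={b} out={b,t}
  b5: in={b,t} out={b,t}
  b6: in={t} out={b,t}
  b7: in={b,t} out={b,t}
  b8: in={b,t} out={b,t}
  b9: in={b,t} out={b,t}

live-out(b8) = ["b", "t"]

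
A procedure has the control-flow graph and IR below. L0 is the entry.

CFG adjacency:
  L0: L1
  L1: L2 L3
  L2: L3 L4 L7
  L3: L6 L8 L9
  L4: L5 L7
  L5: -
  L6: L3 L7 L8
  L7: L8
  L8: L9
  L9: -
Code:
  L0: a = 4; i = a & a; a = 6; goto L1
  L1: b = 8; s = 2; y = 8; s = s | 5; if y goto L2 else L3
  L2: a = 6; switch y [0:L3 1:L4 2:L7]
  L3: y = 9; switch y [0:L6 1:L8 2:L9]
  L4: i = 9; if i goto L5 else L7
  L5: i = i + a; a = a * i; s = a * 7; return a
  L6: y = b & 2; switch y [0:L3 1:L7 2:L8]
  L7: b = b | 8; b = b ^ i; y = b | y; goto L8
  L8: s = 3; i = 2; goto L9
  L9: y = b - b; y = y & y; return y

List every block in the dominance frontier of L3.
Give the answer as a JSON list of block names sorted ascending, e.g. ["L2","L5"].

Answer: ["L3", "L7", "L8", "L9"]

Working:
idom tree: L1←L0 L2←L1 L3←L1 L4←L2 L5←L4 L6←L3 L7←L1 L8←L1 L9←L1
Join-block Dom:
  L3: preds {L1,L2,L6}: {L0,L1} ∩ {L0,L1,L2} ∩ {L0,L1,L3,L6} = {L0,L1}; idom=L1
  L7: preds {L2,L4,L6}: {L0,L1,L2} ∩ {L0,L1,L2,L4} ∩ {L0,L1,L3,L6} = {L0,L1}; idom=L1
  L8: preds {L3,L6,L7}: {L0,L1,L3} ∩ {L0,L1,L3,L6} ∩ {L0,L1,L7} = {L0,L1}; idom=L1
  L9: preds {L3,L8}: {L0,L1,L3} ∩ {L0,L1,L8} = {L0,L1}; idom=L1

DF walk-up:
  L3←L1: walk · to L1
  L3←L2: walk L2 to L1
  L3←L6: walk L6→L3 to L1
  L7←L2: walk L2 to L1
  L7←L4: walk L4→L2 to L1
  L7←L6: walk L6→L3 to L1
  L8←L3: walk L3 to L1
  L8←L6: walk L6→L3 to L1
  L8←L7: walk L7 to L1
  L9←L3: walk L3 to L1
  L9←L8: walk L8 to L1
  DF(L0)=∅
  DF(L1)=∅
  DF(L2)={L3,L7}
  DF(L3)={L3,L7,L8,L9}
  DF(L4)={L7}
  DF(L5)=∅
  DF(L6)={L3,L7,L8}
  DF(L7)={L8}
  DF(L8)={L9}
  DF(L9)=∅

DF(L3) = ["L3", "L7", "L8", "L9"]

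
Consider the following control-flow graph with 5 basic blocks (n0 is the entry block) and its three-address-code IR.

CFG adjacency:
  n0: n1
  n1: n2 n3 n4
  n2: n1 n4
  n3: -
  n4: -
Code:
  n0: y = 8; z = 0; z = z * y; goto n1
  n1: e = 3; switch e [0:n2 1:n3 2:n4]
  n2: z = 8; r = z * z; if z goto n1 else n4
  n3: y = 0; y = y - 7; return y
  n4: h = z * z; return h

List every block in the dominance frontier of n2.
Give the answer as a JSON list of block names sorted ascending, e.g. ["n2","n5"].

idom tree: n1←n0 n2←n1 n3←n1 n4←n1
Dom∩ at merges:
  n1: preds {n0,n2}: {n0} ∩ {n0,n1,n2} = {n0}; idom=n0
  n4: preds {n1,n2}: {n0,n1} ∩ {n0,n1,n2} = {n0,n1}; idom=n1

Frontier:
  join n1 pred n0: · stop@n0
  join n1 pred n2: n2→n1 stop@n0
  join n4 pred n1: · stop@n1
  join n4 pred n2: n2 stop@n1
  DF(n0)=∅
  DF(n1)={n1}
  DF(n2)={n1,n4}
  DF(n3)=∅
  DF(n4)=∅

DF(n2) = ["n1", "n4"]

Answer: ["n1", "n4"]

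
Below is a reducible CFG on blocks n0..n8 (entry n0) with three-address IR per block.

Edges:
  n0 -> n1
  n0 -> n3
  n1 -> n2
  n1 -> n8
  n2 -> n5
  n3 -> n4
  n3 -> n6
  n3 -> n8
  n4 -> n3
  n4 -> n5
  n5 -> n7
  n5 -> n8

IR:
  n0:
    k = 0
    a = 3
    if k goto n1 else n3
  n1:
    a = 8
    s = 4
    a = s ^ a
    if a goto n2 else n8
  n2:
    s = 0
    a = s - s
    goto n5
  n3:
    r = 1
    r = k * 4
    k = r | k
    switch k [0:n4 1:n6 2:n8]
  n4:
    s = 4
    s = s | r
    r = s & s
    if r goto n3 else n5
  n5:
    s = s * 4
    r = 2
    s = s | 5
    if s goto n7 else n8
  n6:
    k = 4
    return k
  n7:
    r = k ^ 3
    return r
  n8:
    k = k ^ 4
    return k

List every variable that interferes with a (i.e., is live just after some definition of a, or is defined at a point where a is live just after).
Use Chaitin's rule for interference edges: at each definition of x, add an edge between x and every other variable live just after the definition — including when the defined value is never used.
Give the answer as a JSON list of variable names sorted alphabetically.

Block summaries:
  n0: def={a,k} ue=∅
  n1: def={a,s} ue=∅
  n2: def={a,s} ue=∅
  n3: def={k,r} ue={k}
  n4: def={r,s} ue={r}
  n5: def={r,s} ue={s}
  n6: def={k} ue=∅
  n7: def={r} ue={k}
  n8: def={k} ue={k}

Liveness:
  n0 li=∅ lo={k}
  n1 li={k} lo={k}
  n2 li={k} lo={k,s}
  n3 li={k} lo={k,r}
  n4 li={k,r} lo={k,s}
  n5 li={k,s} lo={k}
  n6 li=∅ lo=∅
  n7 li={k} lo=∅
  n8 li={k} lo=∅

Conflict graph:
  a: {k,s}
  k: {a,r,s}
  r: {k,s}
  s: {a,k,r}

N(a) = ["k", "s"]

Answer: ["k", "s"]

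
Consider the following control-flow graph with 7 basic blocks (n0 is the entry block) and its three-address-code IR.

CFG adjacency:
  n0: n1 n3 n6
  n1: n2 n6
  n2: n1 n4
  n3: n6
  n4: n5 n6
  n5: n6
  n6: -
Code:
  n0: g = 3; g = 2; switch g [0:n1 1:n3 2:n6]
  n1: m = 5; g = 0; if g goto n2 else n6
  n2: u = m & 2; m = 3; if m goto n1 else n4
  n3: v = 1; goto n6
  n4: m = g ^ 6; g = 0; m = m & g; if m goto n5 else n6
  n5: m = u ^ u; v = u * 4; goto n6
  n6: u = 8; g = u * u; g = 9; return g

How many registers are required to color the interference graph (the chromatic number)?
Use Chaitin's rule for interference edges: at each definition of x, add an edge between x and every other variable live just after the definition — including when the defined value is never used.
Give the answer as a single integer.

Answer: 3

Working:
Per-block:
  n0: {g} / ∅
  n1: {g,m} / ∅
  n2: {m,u} / {m}
  n3: {v} / ∅
  n4: {g,m} / {g}
  n5: {m,v} / {u}
  n6: {g,u} / ∅

Liveness:
  n0: in=∅ out=∅
  n1: in=∅ out={g,m}
  n2: in={g,m} out={g,u}
  n3: in=∅ out=∅
  n4: in={g,u} out={u}
  n5: in={u} out=∅
  n6: in=∅ out=∅

Interfere edges:
  g↔{m,u}
  m↔{g,u}
  u↔{g,m}
  v↔∅

Chromatic number:
  clique {g,m,u} ⇒ need ≥ 3
  assign g→r0 m→r1 u→r2 v→r0 — no edge inside a register ⇒ χ ≤ 3
  χ = 3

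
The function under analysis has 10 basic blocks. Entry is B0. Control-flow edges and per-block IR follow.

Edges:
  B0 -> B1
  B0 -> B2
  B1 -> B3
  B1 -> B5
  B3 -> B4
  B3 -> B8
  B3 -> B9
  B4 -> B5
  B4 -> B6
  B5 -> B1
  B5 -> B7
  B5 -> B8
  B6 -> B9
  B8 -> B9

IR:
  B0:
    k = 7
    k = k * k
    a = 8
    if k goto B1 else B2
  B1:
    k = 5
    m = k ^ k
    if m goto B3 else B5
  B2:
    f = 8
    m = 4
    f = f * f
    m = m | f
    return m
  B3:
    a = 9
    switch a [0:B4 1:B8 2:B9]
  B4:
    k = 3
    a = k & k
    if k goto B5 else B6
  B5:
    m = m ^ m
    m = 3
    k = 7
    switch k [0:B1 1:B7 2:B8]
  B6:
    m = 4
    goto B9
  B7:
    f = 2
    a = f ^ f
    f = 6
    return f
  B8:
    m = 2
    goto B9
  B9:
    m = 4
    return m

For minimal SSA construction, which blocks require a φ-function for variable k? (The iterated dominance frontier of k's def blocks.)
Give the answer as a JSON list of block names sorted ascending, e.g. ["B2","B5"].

idom tree: B1←B0 B2←B0 B3←B1 B4←B3 B5←B1 B6←B4 B7←B5 B8←B1 B9←B1
Join-block Dom:
  B1: preds {B0,B5}: {B0} ∩ {B0,B1,B5} = {B0}; idom=B0
  B5: preds {B1,B4}: {B0,B1} ∩ {B0,B1,B3,B4} = {B0,B1}; idom=B1
  B8: preds {B3,B5}: {B0,B1,B3} ∩ {B0,B1,B5} = {B0,B1}; idom=B1
  B9: preds {B3,B6,B8}: {B0,B1,B3} ∩ {B0,B1,B3,B4,B6} ∩ {B0,B1,B8} = {B0,B1}; idom=B1

Frontier:
  join B1 pred B0: · stop@B0
  join B1 pred B5: B5→B1 stop@B0
  join B5 pred B1: · stop@B1
  join B5 pred B4: B4→B3 stop@B1
  join B8 pred B3: B3 stop@B1
  join B8 pred B5: B5 stop@B1
  join B9 pred B3: B3 stop@B1
  join B9 pred B6: B6→B4→B3 stop@B1
  join B9 pred B8: B8 stop@B1
  B0: DF=∅
  B1: DF={B1}
  B2: DF=∅
  B3: DF={B5,B8,B9}
  B4: DF={B5,B9}
  B5: DF={B1,B8}
  B6: DF={B9}
  B7: DF=∅
  B8: DF={B9}
  B9: DF=∅

φ for k: defs {B0,B1,B4,B5}
  DF⁺ = {B1,B5,B8,B9}

Answer: ["B1", "B5", "B8", "B9"]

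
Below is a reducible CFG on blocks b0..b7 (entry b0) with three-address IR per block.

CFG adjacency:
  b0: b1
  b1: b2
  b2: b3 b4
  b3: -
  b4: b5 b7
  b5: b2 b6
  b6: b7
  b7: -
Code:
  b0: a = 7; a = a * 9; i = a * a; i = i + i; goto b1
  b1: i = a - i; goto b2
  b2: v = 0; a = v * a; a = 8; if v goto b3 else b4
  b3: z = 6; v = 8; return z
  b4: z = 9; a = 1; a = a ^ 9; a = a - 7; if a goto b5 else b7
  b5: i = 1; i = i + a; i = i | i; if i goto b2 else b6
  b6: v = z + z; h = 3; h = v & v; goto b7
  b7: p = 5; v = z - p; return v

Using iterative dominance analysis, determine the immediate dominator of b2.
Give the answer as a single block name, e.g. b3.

Answer: b1

Working:
idom tree: b1←b0 b2←b1 b3←b2 b4←b2 b5←b4 b6←b5 b7←b4
Dom∩ at merges:
  b2: preds {b1,b5}: {b0,b1} ∩ {b0,b1,b2,b4,b5} = {b0,b1}; idom=b1
  b7: preds {b4,b6}: {b0,b1,b2,b4} ∩ {b0,b1,b2,b4,b5,b6} = {b0,b1,b2,b4}; idom=b4

idom(b2) = b1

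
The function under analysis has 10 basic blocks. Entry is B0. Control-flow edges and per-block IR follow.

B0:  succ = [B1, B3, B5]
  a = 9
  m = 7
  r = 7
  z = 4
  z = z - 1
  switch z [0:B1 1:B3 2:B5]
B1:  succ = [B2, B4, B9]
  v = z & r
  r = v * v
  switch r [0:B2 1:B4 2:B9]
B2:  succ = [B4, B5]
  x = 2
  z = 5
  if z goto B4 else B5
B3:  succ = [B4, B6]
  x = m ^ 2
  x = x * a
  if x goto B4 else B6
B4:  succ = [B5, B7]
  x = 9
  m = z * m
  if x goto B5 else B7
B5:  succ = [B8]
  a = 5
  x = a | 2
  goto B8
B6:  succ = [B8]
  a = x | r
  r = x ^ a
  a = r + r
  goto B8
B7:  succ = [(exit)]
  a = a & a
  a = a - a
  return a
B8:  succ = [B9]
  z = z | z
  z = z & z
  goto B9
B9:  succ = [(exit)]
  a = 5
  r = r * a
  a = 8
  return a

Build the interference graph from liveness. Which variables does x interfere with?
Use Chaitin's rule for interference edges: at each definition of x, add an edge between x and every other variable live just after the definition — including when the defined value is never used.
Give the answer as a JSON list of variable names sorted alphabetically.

Answer: ["a", "m", "r", "z"]

Working:
Per-block:
  B0 def {a,m,r,z} use ∅
  B1 def {r,v} use {r,z}
  B2 def {x,z} use ∅
  B3 def {x} use {a,m}
  B4 def {m,x} use {m,z}
  B5 def {a,x} use ∅
  B6 def {a,r} use {r,x}
  B7 def {a} use {a}
  B8 def {z} use {z}
  B9 def {a,r} use {r}

Liveness:
  B0 li=∅ lo={a,m,r,z}
  B1 li={a,m,r,z} lo={a,m,r,z}
  B2 li={a,m,r} lo={a,m,r,z}
  B3 li={a,m,r,z} lo={a,m,r,x,z}
  B4 li={a,m,r,z} lo={a,r,z}
  B5 li={r,z} lo={r,z}
  B6 li={r,x,z} lo={r,z}
  B7 li={a} lo=∅
  B8 li={r,z} lo={r}
  B9 li={r} lo=∅

Interfere edges:
  a: {m,r,v,x,z}
  m: {a,r,v,x,z}
  r: {a,m,x,z}
  v: {a,m,z}
  x: {a,m,r,z}
  z: {a,m,r,v,x}

N(x) = ["a", "m", "r", "z"]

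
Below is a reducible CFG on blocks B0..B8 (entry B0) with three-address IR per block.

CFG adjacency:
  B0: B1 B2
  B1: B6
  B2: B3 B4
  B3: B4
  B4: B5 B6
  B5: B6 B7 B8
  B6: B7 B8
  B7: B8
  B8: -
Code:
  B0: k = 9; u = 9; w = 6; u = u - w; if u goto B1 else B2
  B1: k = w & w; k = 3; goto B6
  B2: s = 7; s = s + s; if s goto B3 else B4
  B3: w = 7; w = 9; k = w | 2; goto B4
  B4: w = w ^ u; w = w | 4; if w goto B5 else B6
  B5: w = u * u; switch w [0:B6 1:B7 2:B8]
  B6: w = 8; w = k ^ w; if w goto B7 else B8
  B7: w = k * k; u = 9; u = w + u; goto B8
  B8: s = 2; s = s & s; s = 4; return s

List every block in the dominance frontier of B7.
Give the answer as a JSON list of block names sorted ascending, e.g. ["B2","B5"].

idom tree: B1←B0 B2←B0 B3←B2 B4←B2 B5←B4 B6←B0 B7←B0 B8←B0
Dom at joins:
  B4: preds {B2,B3}: {B0,B2} ∩ {B0,B2,B3} = {B0,B2}; idom=B2
  B6: preds {B1,B4,B5}: {B0,B1} ∩ {B0,B2,B4} ∩ {B0,B2,B4,B5} = {B0}; idom=B0
  B7: preds {B5,B6}: {B0,B2,B4,B5} ∩ {B0,B6} = {B0}; idom=B0
  B8: preds {B5,B6,B7}: {B0,B2,B4,B5} ∩ {B0,B6} ∩ {B0,B7} = {B0}; idom=B0

DF walk-up:
  B4←B2: walk · to B2
  B4←B3: walk B3 to B2
  B6←B1: walk B1 to B0
  B6←B4: walk B4→B2 to B0
  B6←B5: walk B5→B4→B2 to B0
  B7←B5: walk B5→B4→B2 to B0
  B7←B6: walk B6 to B0
  B8←B5: walk B5→B4→B2 to B0
  B8←B6: walk B6 to B0
  B8←B7: walk B7 to B0
  B0 → ∅
  B1 → {B6}
  B2 → {B6,B7,B8}
  B3 → {B4}
  B4 → {B6,B7,B8}
  B5 → {B6,B7,B8}
  B6 → {B7,B8}
  B7 → {B8}
  B8 → ∅

DF(B7) = ["B8"]

Answer: ["B8"]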